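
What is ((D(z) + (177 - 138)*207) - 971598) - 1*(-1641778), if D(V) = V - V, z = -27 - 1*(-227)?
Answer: 678253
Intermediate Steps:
z = 200 (z = -27 + 227 = 200)
D(V) = 0
((D(z) + (177 - 138)*207) - 971598) - 1*(-1641778) = ((0 + (177 - 138)*207) - 971598) - 1*(-1641778) = ((0 + 39*207) - 971598) + 1641778 = ((0 + 8073) - 971598) + 1641778 = (8073 - 971598) + 1641778 = -963525 + 1641778 = 678253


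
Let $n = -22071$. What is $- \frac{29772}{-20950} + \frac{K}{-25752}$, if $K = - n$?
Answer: $\frac{50716849}{89917400} \approx 0.56404$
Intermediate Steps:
$K = 22071$ ($K = \left(-1\right) \left(-22071\right) = 22071$)
$- \frac{29772}{-20950} + \frac{K}{-25752} = - \frac{29772}{-20950} + \frac{22071}{-25752} = \left(-29772\right) \left(- \frac{1}{20950}\right) + 22071 \left(- \frac{1}{25752}\right) = \frac{14886}{10475} - \frac{7357}{8584} = \frac{50716849}{89917400}$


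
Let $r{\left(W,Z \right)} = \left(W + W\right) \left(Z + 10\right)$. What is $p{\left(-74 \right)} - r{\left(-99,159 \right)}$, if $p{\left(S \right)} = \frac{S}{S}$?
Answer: $33463$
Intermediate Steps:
$p{\left(S \right)} = 1$
$r{\left(W,Z \right)} = 2 W \left(10 + Z\right)$
$p{\left(-74 \right)} - r{\left(-99,159 \right)} = 1 - 2 \left(-99\right) \left(10 + 159\right) = 1 - 2 \left(-99\right) 169 = 1 - -33462 = 1 + 33462 = 33463$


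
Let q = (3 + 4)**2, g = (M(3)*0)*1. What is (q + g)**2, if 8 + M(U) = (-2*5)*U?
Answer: 2401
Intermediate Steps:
M(U) = -8 - 10*U (M(U) = -8 + (-2*5)*U = -8 - 10*U)
g = 0 (g = ((-8 - 10*3)*0)*1 = ((-8 - 30)*0)*1 = -38*0*1 = 0*1 = 0)
q = 49 (q = 7**2 = 49)
(q + g)**2 = (49 + 0)**2 = 49**2 = 2401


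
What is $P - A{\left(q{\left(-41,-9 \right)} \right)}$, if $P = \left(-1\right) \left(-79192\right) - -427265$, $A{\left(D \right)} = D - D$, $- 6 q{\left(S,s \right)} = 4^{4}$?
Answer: $506457$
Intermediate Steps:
$q{\left(S,s \right)} = - \frac{128}{3}$ ($q{\left(S,s \right)} = - \frac{4^{4}}{6} = \left(- \frac{1}{6}\right) 256 = - \frac{128}{3}$)
$A{\left(D \right)} = 0$
$P = 506457$ ($P = 79192 + 427265 = 506457$)
$P - A{\left(q{\left(-41,-9 \right)} \right)} = 506457 - 0 = 506457 + 0 = 506457$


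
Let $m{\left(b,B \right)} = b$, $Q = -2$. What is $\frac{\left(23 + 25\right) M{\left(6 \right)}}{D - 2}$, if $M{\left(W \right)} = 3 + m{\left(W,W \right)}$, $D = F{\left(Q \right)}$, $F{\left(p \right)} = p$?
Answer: $-108$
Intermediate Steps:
$D = -2$
$M{\left(W \right)} = 3 + W$
$\frac{\left(23 + 25\right) M{\left(6 \right)}}{D - 2} = \frac{\left(23 + 25\right) \left(3 + 6\right)}{-2 - 2} = \frac{48 \cdot 9}{-4} = 432 \left(- \frac{1}{4}\right) = -108$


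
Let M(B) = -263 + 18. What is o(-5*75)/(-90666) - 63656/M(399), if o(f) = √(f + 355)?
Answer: 63656/245 - I*√5/45333 ≈ 259.82 - 4.9325e-5*I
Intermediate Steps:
o(f) = √(355 + f)
M(B) = -245
o(-5*75)/(-90666) - 63656/M(399) = √(355 - 5*75)/(-90666) - 63656/(-245) = √(355 - 375)*(-1/90666) - 63656*(-1/245) = √(-20)*(-1/90666) + 63656/245 = (2*I*√5)*(-1/90666) + 63656/245 = -I*√5/45333 + 63656/245 = 63656/245 - I*√5/45333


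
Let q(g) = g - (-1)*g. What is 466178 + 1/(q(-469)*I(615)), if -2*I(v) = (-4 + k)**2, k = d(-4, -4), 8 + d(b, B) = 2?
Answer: 21863748201/46900 ≈ 4.6618e+5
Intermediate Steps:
d(b, B) = -6 (d(b, B) = -8 + 2 = -6)
k = -6
I(v) = -50 (I(v) = -(-4 - 6)**2/2 = -1/2*(-10)**2 = -1/2*100 = -50)
q(g) = 2*g (q(g) = g + g = 2*g)
466178 + 1/(q(-469)*I(615)) = 466178 + 1/((2*(-469))*(-50)) = 466178 - 1/50/(-938) = 466178 - 1/938*(-1/50) = 466178 + 1/46900 = 21863748201/46900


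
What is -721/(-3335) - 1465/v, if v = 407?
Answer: -4592328/1357345 ≈ -3.3833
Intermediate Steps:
-721/(-3335) - 1465/v = -721/(-3335) - 1465/407 = -721*(-1/3335) - 1465*1/407 = 721/3335 - 1465/407 = -4592328/1357345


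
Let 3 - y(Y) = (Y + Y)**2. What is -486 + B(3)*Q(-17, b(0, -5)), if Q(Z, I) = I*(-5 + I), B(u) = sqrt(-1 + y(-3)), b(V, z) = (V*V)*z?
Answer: -486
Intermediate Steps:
b(V, z) = z*V**2 (b(V, z) = V**2*z = z*V**2)
y(Y) = 3 - 4*Y**2 (y(Y) = 3 - (Y + Y)**2 = 3 - (2*Y)**2 = 3 - 4*Y**2)
B(u) = I*sqrt(34) (B(u) = sqrt(-1 + (3 - 4*(-3)**2)) = sqrt(-1 + (3 - 4*9)) = sqrt(-1 + (3 - 36)) = sqrt(-1 - 33) = sqrt(-34) = I*sqrt(34))
-486 + B(3)*Q(-17, b(0, -5)) = -486 + (I*sqrt(34))*((-5*0**2)*(-5 - 5*0**2)) = -486 + (I*sqrt(34))*((-5*0)*(-5 - 5*0)) = -486 + (I*sqrt(34))*(0*(-5 + 0)) = -486 + (I*sqrt(34))*(0*(-5)) = -486 + (I*sqrt(34))*0 = -486 + 0 = -486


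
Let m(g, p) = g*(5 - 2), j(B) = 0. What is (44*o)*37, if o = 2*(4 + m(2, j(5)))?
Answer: 32560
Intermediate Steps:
m(g, p) = 3*g (m(g, p) = g*3 = 3*g)
o = 20 (o = 2*(4 + 3*2) = 2*(4 + 6) = 2*10 = 20)
(44*o)*37 = (44*20)*37 = 880*37 = 32560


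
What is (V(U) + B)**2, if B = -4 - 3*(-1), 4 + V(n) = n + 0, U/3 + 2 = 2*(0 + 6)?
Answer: 625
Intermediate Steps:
U = 30 (U = -6 + 3*(2*(0 + 6)) = -6 + 3*(2*6) = -6 + 3*12 = -6 + 36 = 30)
V(n) = -4 + n (V(n) = -4 + (n + 0) = -4 + n)
B = -1 (B = -4 + 3 = -1)
(V(U) + B)**2 = ((-4 + 30) - 1)**2 = (26 - 1)**2 = 25**2 = 625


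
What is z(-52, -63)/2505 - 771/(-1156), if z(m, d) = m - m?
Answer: 771/1156 ≈ 0.66695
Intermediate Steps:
z(m, d) = 0
z(-52, -63)/2505 - 771/(-1156) = 0/2505 - 771/(-1156) = 0*(1/2505) - 771*(-1/1156) = 0 + 771/1156 = 771/1156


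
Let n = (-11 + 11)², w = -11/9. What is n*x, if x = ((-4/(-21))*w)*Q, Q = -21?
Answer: 0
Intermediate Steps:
w = -11/9 (w = -11*⅑ = -11/9 ≈ -1.2222)
n = 0 (n = 0² = 0)
x = 44/9 (x = (-4/(-21)*(-11/9))*(-21) = (-4*(-1/21)*(-11/9))*(-21) = ((4/21)*(-11/9))*(-21) = -44/189*(-21) = 44/9 ≈ 4.8889)
n*x = 0*(44/9) = 0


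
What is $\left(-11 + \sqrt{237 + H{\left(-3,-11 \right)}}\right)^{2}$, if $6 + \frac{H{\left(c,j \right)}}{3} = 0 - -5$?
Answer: $355 - 66 \sqrt{26} \approx 18.465$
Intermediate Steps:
$H{\left(c,j \right)} = -3$ ($H{\left(c,j \right)} = -18 + 3 \left(0 - -5\right) = -18 + 3 \left(0 + 5\right) = -18 + 3 \cdot 5 = -18 + 15 = -3$)
$\left(-11 + \sqrt{237 + H{\left(-3,-11 \right)}}\right)^{2} = \left(-11 + \sqrt{237 - 3}\right)^{2} = \left(-11 + \sqrt{234}\right)^{2} = \left(-11 + 3 \sqrt{26}\right)^{2}$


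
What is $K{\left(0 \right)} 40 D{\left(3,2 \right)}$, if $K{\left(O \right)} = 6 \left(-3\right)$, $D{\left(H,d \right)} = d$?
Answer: $-1440$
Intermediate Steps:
$K{\left(O \right)} = -18$
$K{\left(0 \right)} 40 D{\left(3,2 \right)} = \left(-18\right) 40 \cdot 2 = \left(-720\right) 2 = -1440$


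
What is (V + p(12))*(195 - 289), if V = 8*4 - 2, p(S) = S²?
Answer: -16356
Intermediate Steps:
V = 30 (V = 32 - 2 = 30)
(V + p(12))*(195 - 289) = (30 + 12²)*(195 - 289) = (30 + 144)*(-94) = 174*(-94) = -16356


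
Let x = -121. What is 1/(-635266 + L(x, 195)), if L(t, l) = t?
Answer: -1/635387 ≈ -1.5738e-6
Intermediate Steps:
1/(-635266 + L(x, 195)) = 1/(-635266 - 121) = 1/(-635387) = -1/635387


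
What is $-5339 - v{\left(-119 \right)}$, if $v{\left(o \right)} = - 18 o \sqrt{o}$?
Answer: $-5339 - 2142 i \sqrt{119} \approx -5339.0 - 23366.0 i$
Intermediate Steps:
$v{\left(o \right)} = - 18 o^{\frac{3}{2}}$
$-5339 - v{\left(-119 \right)} = -5339 - - 18 \left(-119\right)^{\frac{3}{2}} = -5339 - - 18 \left(- 119 i \sqrt{119}\right) = -5339 - 2142 i \sqrt{119}$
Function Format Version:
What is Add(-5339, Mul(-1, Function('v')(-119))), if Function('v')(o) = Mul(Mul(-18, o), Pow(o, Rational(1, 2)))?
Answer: Add(-5339, Mul(-2142, I, Pow(119, Rational(1, 2)))) ≈ Add(-5339.0, Mul(-23366., I))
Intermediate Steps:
Function('v')(o) = Mul(-18, Pow(o, Rational(3, 2)))
Add(-5339, Mul(-1, Function('v')(-119))) = Add(-5339, Mul(-1, Mul(-18, Pow(-119, Rational(3, 2))))) = Add(-5339, Mul(-1, Mul(-18, Mul(-119, I, Pow(119, Rational(1, 2)))))) = Add(-5339, Mul(-1, Mul(2142, I, Pow(119, Rational(1, 2))))) = Add(-5339, Mul(-2142, I, Pow(119, Rational(1, 2))))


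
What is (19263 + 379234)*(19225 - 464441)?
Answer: -177417240352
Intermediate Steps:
(19263 + 379234)*(19225 - 464441) = 398497*(-445216) = -177417240352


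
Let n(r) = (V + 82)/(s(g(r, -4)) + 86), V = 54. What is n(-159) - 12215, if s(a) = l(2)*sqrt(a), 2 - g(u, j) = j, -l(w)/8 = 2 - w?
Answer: -525177/43 ≈ -12213.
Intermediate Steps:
l(w) = -16 + 8*w (l(w) = -8*(2 - w) = -16 + 8*w)
g(u, j) = 2 - j
s(a) = 0 (s(a) = (-16 + 8*2)*sqrt(a) = (-16 + 16)*sqrt(a) = 0*sqrt(a) = 0)
n(r) = 68/43 (n(r) = (54 + 82)/(0 + 86) = 136/86 = 136*(1/86) = 68/43)
n(-159) - 12215 = 68/43 - 12215 = -525177/43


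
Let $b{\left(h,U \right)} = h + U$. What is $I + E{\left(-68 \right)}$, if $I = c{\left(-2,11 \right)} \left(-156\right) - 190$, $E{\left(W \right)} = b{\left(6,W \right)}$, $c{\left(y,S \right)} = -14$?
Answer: $1932$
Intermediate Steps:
$b{\left(h,U \right)} = U + h$
$E{\left(W \right)} = 6 + W$ ($E{\left(W \right)} = W + 6 = 6 + W$)
$I = 1994$ ($I = \left(-14\right) \left(-156\right) - 190 = 2184 - 190 = 1994$)
$I + E{\left(-68 \right)} = 1994 + \left(6 - 68\right) = 1994 - 62 = 1932$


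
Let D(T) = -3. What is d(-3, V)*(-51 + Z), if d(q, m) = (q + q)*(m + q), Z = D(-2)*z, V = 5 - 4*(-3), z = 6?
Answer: 5796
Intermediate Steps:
V = 17 (V = 5 + 12 = 17)
Z = -18 (Z = -3*6 = -18)
d(q, m) = 2*q*(m + q) (d(q, m) = (2*q)*(m + q) = 2*q*(m + q))
d(-3, V)*(-51 + Z) = (2*(-3)*(17 - 3))*(-51 - 18) = (2*(-3)*14)*(-69) = -84*(-69) = 5796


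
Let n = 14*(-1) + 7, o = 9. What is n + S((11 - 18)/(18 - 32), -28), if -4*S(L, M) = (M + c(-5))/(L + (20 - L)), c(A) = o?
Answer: -541/80 ≈ -6.7625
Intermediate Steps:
c(A) = 9
S(L, M) = -9/80 - M/80 (S(L, M) = -(M + 9)/(4*(L + (20 - L))) = -(9 + M)/(4*20) = -(9/20 + M/20)/4 = -9/80 - M/80)
n = -7 (n = -14 + 7 = -7)
n + S((11 - 18)/(18 - 32), -28) = -7 + (-9/80 - 1/80*(-28)) = -7 + (-9/80 + 7/20) = -7 + 19/80 = -541/80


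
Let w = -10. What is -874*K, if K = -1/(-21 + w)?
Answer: -874/31 ≈ -28.194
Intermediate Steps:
K = 1/31 (K = -1/(-21 - 10) = -1/(-31) = -1*(-1/31) = 1/31 ≈ 0.032258)
-874*K = -874*1/31 = -874/31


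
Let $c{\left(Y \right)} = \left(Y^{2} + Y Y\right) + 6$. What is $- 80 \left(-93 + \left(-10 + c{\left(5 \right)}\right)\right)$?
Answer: $3760$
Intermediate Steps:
$c{\left(Y \right)} = 6 + 2 Y^{2}$ ($c{\left(Y \right)} = \left(Y^{2} + Y^{2}\right) + 6 = 2 Y^{2} + 6 = 6 + 2 Y^{2}$)
$- 80 \left(-93 + \left(-10 + c{\left(5 \right)}\right)\right) = - 80 \left(-93 + \left(-10 + \left(6 + 2 \cdot 5^{2}\right)\right)\right) = - 80 \left(-93 + \left(-10 + \left(6 + 2 \cdot 25\right)\right)\right) = - 80 \left(-93 + \left(-10 + \left(6 + 50\right)\right)\right) = - 80 \left(-93 + \left(-10 + 56\right)\right) = - 80 \left(-93 + 46\right) = \left(-80\right) \left(-47\right) = 3760$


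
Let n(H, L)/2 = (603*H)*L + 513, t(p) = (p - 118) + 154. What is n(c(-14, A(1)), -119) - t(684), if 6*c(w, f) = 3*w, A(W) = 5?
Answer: 1004904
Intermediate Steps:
c(w, f) = w/2 (c(w, f) = (3*w)/6 = w/2)
t(p) = 36 + p (t(p) = (-118 + p) + 154 = 36 + p)
n(H, L) = 1026 + 1206*H*L (n(H, L) = 2*((603*H)*L + 513) = 2*(603*H*L + 513) = 2*(513 + 603*H*L) = 1026 + 1206*H*L)
n(c(-14, A(1)), -119) - t(684) = (1026 + 1206*((½)*(-14))*(-119)) - (36 + 684) = (1026 + 1206*(-7)*(-119)) - 1*720 = (1026 + 1004598) - 720 = 1005624 - 720 = 1004904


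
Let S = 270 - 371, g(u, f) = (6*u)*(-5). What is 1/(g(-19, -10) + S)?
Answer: 1/469 ≈ 0.0021322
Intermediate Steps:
g(u, f) = -30*u
S = -101
1/(g(-19, -10) + S) = 1/(-30*(-19) - 101) = 1/(570 - 101) = 1/469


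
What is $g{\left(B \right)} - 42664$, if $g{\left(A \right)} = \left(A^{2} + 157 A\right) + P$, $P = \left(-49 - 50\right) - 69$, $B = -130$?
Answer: $-46342$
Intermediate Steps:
$P = -168$ ($P = -99 - 69 = -168$)
$g{\left(A \right)} = -168 + A^{2} + 157 A$ ($g{\left(A \right)} = \left(A^{2} + 157 A\right) - 168 = -168 + A^{2} + 157 A$)
$g{\left(B \right)} - 42664 = \left(-168 + \left(-130\right)^{2} + 157 \left(-130\right)\right) - 42664 = \left(-168 + 16900 - 20410\right) - 42664 = -3678 - 42664 = -46342$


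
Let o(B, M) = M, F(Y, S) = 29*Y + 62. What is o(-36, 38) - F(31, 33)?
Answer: -923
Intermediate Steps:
F(Y, S) = 62 + 29*Y
o(-36, 38) - F(31, 33) = 38 - (62 + 29*31) = 38 - (62 + 899) = 38 - 1*961 = 38 - 961 = -923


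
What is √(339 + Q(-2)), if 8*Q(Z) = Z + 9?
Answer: √5438/4 ≈ 18.436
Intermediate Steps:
Q(Z) = 9/8 + Z/8 (Q(Z) = (Z + 9)/8 = (9 + Z)/8 = 9/8 + Z/8)
√(339 + Q(-2)) = √(339 + (9/8 + (⅛)*(-2))) = √(339 + (9/8 - ¼)) = √(339 + 7/8) = √(2719/8) = √5438/4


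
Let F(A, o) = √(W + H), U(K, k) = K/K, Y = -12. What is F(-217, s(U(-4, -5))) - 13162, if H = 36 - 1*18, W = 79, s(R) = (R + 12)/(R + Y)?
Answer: -13162 + √97 ≈ -13152.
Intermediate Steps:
U(K, k) = 1
s(R) = (12 + R)/(-12 + R) (s(R) = (R + 12)/(R - 12) = (12 + R)/(-12 + R))
H = 18 (H = 36 - 18 = 18)
F(A, o) = √97 (F(A, o) = √(79 + 18) = √97)
F(-217, s(U(-4, -5))) - 13162 = √97 - 13162 = -13162 + √97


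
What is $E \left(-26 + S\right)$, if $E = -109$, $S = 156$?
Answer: $-14170$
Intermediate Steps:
$E \left(-26 + S\right) = - 109 \left(-26 + 156\right) = \left(-109\right) 130 = -14170$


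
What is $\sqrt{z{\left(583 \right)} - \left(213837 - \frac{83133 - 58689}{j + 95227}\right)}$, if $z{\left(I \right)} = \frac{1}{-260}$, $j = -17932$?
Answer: $\frac{i \sqrt{95959772124742565}}{669890} \approx 462.42 i$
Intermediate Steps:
$z{\left(I \right)} = - \frac{1}{260}$
$\sqrt{z{\left(583 \right)} - \left(213837 - \frac{83133 - 58689}{j + 95227}\right)} = \sqrt{- \frac{1}{260} - \left(213837 - \frac{83133 - 58689}{-17932 + 95227}\right)} = \sqrt{- \frac{1}{260} - \left(213837 - \frac{24444}{77295}\right)} = \sqrt{- \frac{1}{260} + \left(24444 \cdot \frac{1}{77295} - 213837\right)} = \sqrt{- \frac{1}{260} + \left(\frac{8148}{25765} - 213837\right)} = \sqrt{- \frac{1}{260} - \frac{5509502157}{25765}} = \sqrt{- \frac{286494117317}{1339780}} = \frac{i \sqrt{95959772124742565}}{669890}$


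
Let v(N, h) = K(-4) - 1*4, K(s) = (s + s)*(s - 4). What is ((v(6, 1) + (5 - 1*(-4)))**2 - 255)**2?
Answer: 20304036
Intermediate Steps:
K(s) = 2*s*(-4 + s) (K(s) = (2*s)*(-4 + s) = 2*s*(-4 + s))
v(N, h) = 60 (v(N, h) = 2*(-4)*(-4 - 4) - 1*4 = 2*(-4)*(-8) - 4 = 64 - 4 = 60)
((v(6, 1) + (5 - 1*(-4)))**2 - 255)**2 = ((60 + (5 - 1*(-4)))**2 - 255)**2 = ((60 + (5 + 4))**2 - 255)**2 = ((60 + 9)**2 - 255)**2 = (69**2 - 255)**2 = (4761 - 255)**2 = 4506**2 = 20304036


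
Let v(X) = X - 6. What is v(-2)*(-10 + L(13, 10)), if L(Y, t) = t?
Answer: 0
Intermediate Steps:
v(X) = -6 + X
v(-2)*(-10 + L(13, 10)) = (-6 - 2)*(-10 + 10) = -8*0 = 0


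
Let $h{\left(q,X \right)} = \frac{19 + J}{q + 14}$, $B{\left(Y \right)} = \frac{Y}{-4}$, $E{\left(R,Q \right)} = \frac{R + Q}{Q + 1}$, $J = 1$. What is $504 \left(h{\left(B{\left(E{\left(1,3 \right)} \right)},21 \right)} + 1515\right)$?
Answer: $\frac{8407224}{11} \approx 7.6429 \cdot 10^{5}$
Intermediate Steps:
$E{\left(R,Q \right)} = \frac{Q + R}{1 + Q}$
$B{\left(Y \right)} = - \frac{Y}{4}$ ($B{\left(Y \right)} = Y \left(- \frac{1}{4}\right) = - \frac{Y}{4}$)
$h{\left(q,X \right)} = \frac{20}{14 + q}$ ($h{\left(q,X \right)} = \frac{19 + 1}{q + 14} = \frac{20}{14 + q}$)
$504 \left(h{\left(B{\left(E{\left(1,3 \right)} \right)},21 \right)} + 1515\right) = 504 \left(\frac{20}{14 - \frac{\frac{1}{1 + 3} \left(3 + 1\right)}{4}} + 1515\right) = 504 \left(\frac{20}{14 - \frac{\frac{1}{4} \cdot 4}{4}} + 1515\right) = 504 \left(\frac{20}{14 - \frac{1}{4}} + 1515\right) = 504 \left(\frac{20}{\frac{55}{4}} + 1515\right) = 504 \left(20 \cdot \frac{4}{55} + 1515\right) = 504 \left(\frac{16}{11} + 1515\right) = 504 \cdot \frac{16681}{11} = \frac{8407224}{11}$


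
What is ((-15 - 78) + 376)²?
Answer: 80089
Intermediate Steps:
((-15 - 78) + 376)² = (-93 + 376)² = 283² = 80089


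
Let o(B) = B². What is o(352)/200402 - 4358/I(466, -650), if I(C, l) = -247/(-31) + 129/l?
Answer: -8789321906148/15686566751 ≈ -560.31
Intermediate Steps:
I(C, l) = 247/31 + 129/l (I(C, l) = -247*(-1/31) + 129/l = 247/31 + 129/l)
o(352)/200402 - 4358/I(466, -650) = 352²/200402 - 4358/(247/31 + 129/(-650)) = 123904*(1/200402) - 4358/(247/31 + 129*(-1/650)) = 61952/100201 - 4358/(247/31 - 129/650) = 61952/100201 - 4358/156551/20150 = 61952/100201 - 4358*20150/156551 = 61952/100201 - 87813700/156551 = -8789321906148/15686566751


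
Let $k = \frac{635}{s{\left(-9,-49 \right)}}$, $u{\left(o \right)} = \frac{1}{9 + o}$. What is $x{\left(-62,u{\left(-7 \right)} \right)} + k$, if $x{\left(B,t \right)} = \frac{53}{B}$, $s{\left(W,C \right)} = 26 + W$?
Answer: $\frac{38469}{1054} \approx 36.498$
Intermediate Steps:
$k = \frac{635}{17}$ ($k = \frac{635}{26 - 9} = \frac{635}{17} \approx 37.353$)
$x{\left(-62,u{\left(-7 \right)} \right)} + k = \frac{53}{-62} + \frac{635}{17} = 53 \left(- \frac{1}{62}\right) + \frac{635}{17} = - \frac{53}{62} + \frac{635}{17} = \frac{38469}{1054}$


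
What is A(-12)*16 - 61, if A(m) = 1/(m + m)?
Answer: -185/3 ≈ -61.667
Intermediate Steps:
A(m) = 1/(2*m)
A(-12)*16 - 61 = ((1/2)/(-12))*16 - 61 = ((1/2)*(-1/12))*16 - 61 = -1/24*16 - 61 = -2/3 - 61 = -185/3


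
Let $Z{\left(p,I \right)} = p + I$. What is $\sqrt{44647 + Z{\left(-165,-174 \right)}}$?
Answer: $2 \sqrt{11077} \approx 210.49$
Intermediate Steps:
$Z{\left(p,I \right)} = I + p$
$\sqrt{44647 + Z{\left(-165,-174 \right)}} = \sqrt{44647 - 339} = \sqrt{44308} = 2 \sqrt{11077}$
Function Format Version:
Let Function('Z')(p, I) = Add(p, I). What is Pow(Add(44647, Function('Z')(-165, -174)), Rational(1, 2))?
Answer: Mul(2, Pow(11077, Rational(1, 2))) ≈ 210.49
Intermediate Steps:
Function('Z')(p, I) = Add(I, p)
Pow(Add(44647, Function('Z')(-165, -174)), Rational(1, 2)) = Pow(Add(44647, Add(-174, -165)), Rational(1, 2)) = Pow(Add(44647, -339), Rational(1, 2)) = Pow(44308, Rational(1, 2)) = Mul(2, Pow(11077, Rational(1, 2)))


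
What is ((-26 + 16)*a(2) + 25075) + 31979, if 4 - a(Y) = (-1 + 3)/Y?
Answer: 57024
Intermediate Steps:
a(Y) = 4 - 2/Y (a(Y) = 4 - (-1 + 3)/Y = 4 - 2/Y)
((-26 + 16)*a(2) + 25075) + 31979 = ((-26 + 16)*(4 - 2/2) + 25075) + 31979 = (-10*(4 - 2*½) + 25075) + 31979 = (-10*(4 - 1) + 25075) + 31979 = (-10*3 + 25075) + 31979 = (-30 + 25075) + 31979 = 25045 + 31979 = 57024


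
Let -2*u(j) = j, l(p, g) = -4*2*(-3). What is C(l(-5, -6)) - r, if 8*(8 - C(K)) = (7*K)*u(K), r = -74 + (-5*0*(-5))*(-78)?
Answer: 334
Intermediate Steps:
l(p, g) = 24 (l(p, g) = -8*(-3) = 24)
u(j) = -j/2
r = -74 (r = -74 + (0*(-5))*(-78) = -74 + 0*(-78) = -74 + 0 = -74)
C(K) = 8 + 7*K**2/16 (C(K) = 8 - 7*K*(-K/2)/8 = 8 - (-7)*K**2/16 = 8 + 7*K**2/16)
C(l(-5, -6)) - r = (8 + (7/16)*24**2) - 1*(-74) = (8 + (7/16)*576) + 74 = (8 + 252) + 74 = 260 + 74 = 334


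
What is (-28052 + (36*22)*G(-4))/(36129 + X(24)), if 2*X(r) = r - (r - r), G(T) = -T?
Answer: -24884/36141 ≈ -0.68853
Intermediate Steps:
X(r) = r/2 (X(r) = (r - (r - r))/2 = (r - 1*0)/2 = (r + 0)/2 = r/2)
(-28052 + (36*22)*G(-4))/(36129 + X(24)) = (-28052 + (36*22)*(-1*(-4)))/(36129 + (1/2)*24) = (-28052 + 792*4)/(36129 + 12) = (-28052 + 3168)/36141 = -24884*1/36141 = -24884/36141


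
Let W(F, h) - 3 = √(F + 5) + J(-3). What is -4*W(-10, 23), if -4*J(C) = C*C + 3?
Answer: -4*I*√5 ≈ -8.9443*I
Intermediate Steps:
J(C) = -¾ - C²/4 (J(C) = -(C*C + 3)/4 = -(C² + 3)/4 = -(3 + C²)/4 = -¾ - C²/4)
W(F, h) = √(5 + F) (W(F, h) = 3 + (√(F + 5) + (-¾ - ¼*(-3)²)) = 3 + (√(5 + F) + (-¾ - ¼*9)) = 3 + (√(5 + F) + (-¾ - 9/4)) = 3 + (√(5 + F) - 3) = 3 + (-3 + √(5 + F)) = √(5 + F))
-4*W(-10, 23) = -4*√(5 - 10) = -4*I*√5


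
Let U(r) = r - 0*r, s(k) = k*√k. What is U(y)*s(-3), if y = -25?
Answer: 75*I*√3 ≈ 129.9*I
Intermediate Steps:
s(k) = k^(3/2)
U(r) = r (U(r) = r - 1*0 = r + 0 = r)
U(y)*s(-3) = -(-75)*I*√3 = 75*I*√3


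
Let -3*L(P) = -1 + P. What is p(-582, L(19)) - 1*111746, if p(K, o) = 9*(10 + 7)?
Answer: -111593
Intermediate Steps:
L(P) = ⅓ - P/3 (L(P) = -(-1 + P)/3 = ⅓ - P/3)
p(K, o) = 153 (p(K, o) = 9*17 = 153)
p(-582, L(19)) - 1*111746 = 153 - 1*111746 = 153 - 111746 = -111593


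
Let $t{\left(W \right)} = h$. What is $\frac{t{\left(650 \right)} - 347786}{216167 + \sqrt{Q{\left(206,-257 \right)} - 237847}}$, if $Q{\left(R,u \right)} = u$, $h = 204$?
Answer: $- \frac{75135758194}{46728409993} + \frac{2085492 i \sqrt{6614}}{46728409993} \approx -1.6079 + 0.0036296 i$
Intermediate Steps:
$t{\left(W \right)} = 204$
$\frac{t{\left(650 \right)} - 347786}{216167 + \sqrt{Q{\left(206,-257 \right)} - 237847}} = \frac{204 - 347786}{216167 + \sqrt{-257 - 237847}} = - \frac{347582}{216167 + \sqrt{-238104}} = - \frac{347582}{216167 + 6 i \sqrt{6614}}$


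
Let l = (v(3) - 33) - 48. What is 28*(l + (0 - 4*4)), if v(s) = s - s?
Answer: -2716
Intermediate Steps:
v(s) = 0
l = -81 (l = (0 - 33) - 48 = -33 - 48 = -81)
28*(l + (0 - 4*4)) = 28*(-81 + (0 - 4*4)) = 28*(-81 + (0 - 16)) = 28*(-81 - 16) = 28*(-97) = -2716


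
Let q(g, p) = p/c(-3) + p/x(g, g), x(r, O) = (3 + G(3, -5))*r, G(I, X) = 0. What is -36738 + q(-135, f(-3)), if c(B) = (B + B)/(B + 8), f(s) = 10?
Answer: -2976455/81 ≈ -36746.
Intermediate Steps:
c(B) = 2*B/(8 + B) (c(B) = (2*B)/(8 + B) = 2*B/(8 + B))
x(r, O) = 3*r (x(r, O) = (3 + 0)*r = 3*r)
q(g, p) = -5*p/6 + p/(3*g) (q(g, p) = p/((2*(-3)/(8 - 3))) + p/((3*g)) = p/((2*(-3)/5)) + p*(1/(3*g)) = p/((2*(-3)*(1/5))) + p/(3*g) = p/(-6/5) + p/(3*g) = p*(-5/6) + p/(3*g) = -5*p/6 + p/(3*g))
-36738 + q(-135, f(-3)) = -36738 + (1/6)*10*(2 - 5*(-135))/(-135) = -36738 + (1/6)*10*(-1/135)*(2 + 675) = -36738 + (1/6)*10*(-1/135)*677 = -36738 - 677/81 = -2976455/81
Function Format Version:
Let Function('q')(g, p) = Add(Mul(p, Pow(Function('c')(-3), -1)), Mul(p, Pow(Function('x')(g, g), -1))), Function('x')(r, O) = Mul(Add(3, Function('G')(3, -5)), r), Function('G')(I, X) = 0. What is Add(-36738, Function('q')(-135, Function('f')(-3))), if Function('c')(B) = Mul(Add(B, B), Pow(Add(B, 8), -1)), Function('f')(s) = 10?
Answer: Rational(-2976455, 81) ≈ -36746.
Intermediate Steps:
Function('c')(B) = Mul(2, B, Pow(Add(8, B), -1)) (Function('c')(B) = Mul(Mul(2, B), Pow(Add(8, B), -1)) = Mul(2, B, Pow(Add(8, B), -1)))
Function('x')(r, O) = Mul(3, r) (Function('x')(r, O) = Mul(Add(3, 0), r) = Mul(3, r))
Function('q')(g, p) = Add(Mul(Rational(-5, 6), p), Mul(Rational(1, 3), p, Pow(g, -1))) (Function('q')(g, p) = Add(Mul(p, Pow(Mul(2, -3, Pow(Add(8, -3), -1)), -1)), Mul(p, Pow(Mul(3, g), -1))) = Add(Mul(p, Pow(Mul(2, -3, Pow(5, -1)), -1)), Mul(p, Mul(Rational(1, 3), Pow(g, -1)))) = Add(Mul(p, Pow(Mul(2, -3, Rational(1, 5)), -1)), Mul(Rational(1, 3), p, Pow(g, -1))) = Add(Mul(p, Pow(Rational(-6, 5), -1)), Mul(Rational(1, 3), p, Pow(g, -1))) = Add(Mul(p, Rational(-5, 6)), Mul(Rational(1, 3), p, Pow(g, -1))) = Add(Mul(Rational(-5, 6), p), Mul(Rational(1, 3), p, Pow(g, -1))))
Add(-36738, Function('q')(-135, Function('f')(-3))) = Add(-36738, Mul(Rational(1, 6), 10, Pow(-135, -1), Add(2, Mul(-5, -135)))) = Add(-36738, Mul(Rational(1, 6), 10, Rational(-1, 135), Add(2, 675))) = Add(-36738, Mul(Rational(1, 6), 10, Rational(-1, 135), 677)) = Add(-36738, Rational(-677, 81)) = Rational(-2976455, 81)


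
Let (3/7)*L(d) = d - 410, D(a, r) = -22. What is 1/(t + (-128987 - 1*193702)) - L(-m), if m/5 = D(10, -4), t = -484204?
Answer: 564825099/806893 ≈ 700.00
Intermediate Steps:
m = -110 (m = 5*(-22) = -110)
L(d) = -2870/3 + 7*d/3 (L(d) = 7*(d - 410)/3 = 7*(-410 + d)/3 = -2870/3 + 7*d/3)
1/(t + (-128987 - 1*193702)) - L(-m) = 1/(-484204 + (-128987 - 1*193702)) - (-2870/3 + 7*(-1*(-110))/3) = 1/(-484204 + (-128987 - 193702)) - (-2870/3 + (7/3)*110) = 1/(-484204 - 322689) - (-2870/3 + 770/3) = 1/(-806893) - 1*(-700) = -1/806893 + 700 = 564825099/806893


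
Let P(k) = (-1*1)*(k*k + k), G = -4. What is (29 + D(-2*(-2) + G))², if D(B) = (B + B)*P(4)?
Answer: 841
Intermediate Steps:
P(k) = -k - k² (P(k) = -(k² + k) = -(k + k²) = -k - k²)
D(B) = -40*B (D(B) = (B + B)*(-1*4*(1 + 4)) = (2*B)*(-1*4*5) = (2*B)*(-20) = -40*B)
(29 + D(-2*(-2) + G))² = (29 - 40*(-2*(-2) - 4))² = (29 - 40*(4 - 4))² = (29 - 40*0)² = (29 + 0)² = 29² = 841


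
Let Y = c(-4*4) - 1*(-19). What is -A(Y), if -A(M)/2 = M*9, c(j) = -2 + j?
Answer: 18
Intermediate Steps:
Y = 1 (Y = (-2 - 4*4) - 1*(-19) = (-2 - 16) + 19 = -18 + 19 = 1)
A(M) = -18*M (A(M) = -2*M*9 = -18*M)
-A(Y) = -(-18) = -1*(-18) = 18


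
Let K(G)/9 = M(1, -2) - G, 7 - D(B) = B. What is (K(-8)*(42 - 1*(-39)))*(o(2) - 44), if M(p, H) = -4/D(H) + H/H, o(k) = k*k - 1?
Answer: -255717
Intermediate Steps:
D(B) = 7 - B
o(k) = -1 + k² (o(k) = k² - 1 = -1 + k²)
M(p, H) = 1 - 4/(7 - H) (M(p, H) = -4/(7 - H) + H/H = -4/(7 - H) + 1 = 1 - 4/(7 - H))
K(G) = 5 - 9*G (K(G) = 9*((-3 - 2)/(-7 - 2) - G) = 9*(-5/(-9) - G) = 9*(-⅑*(-5) - G) = 9*(5/9 - G) = 5 - 9*G)
(K(-8)*(42 - 1*(-39)))*(o(2) - 44) = ((5 - 9*(-8))*(42 - 1*(-39)))*((-1 + 2²) - 44) = ((5 + 72)*(42 + 39))*((-1 + 4) - 44) = (77*81)*(3 - 44) = 6237*(-41) = -255717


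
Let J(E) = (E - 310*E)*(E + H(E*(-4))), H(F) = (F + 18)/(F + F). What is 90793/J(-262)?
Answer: -363172/84679287 ≈ -0.0042888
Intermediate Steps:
H(F) = (18 + F)/(2*F) (H(F) = (18 + F)/((2*F)) = (18 + F)*(1/(2*F)) = (18 + F)/(2*F))
J(E) = -309*E*(E - (18 - 4*E)/(8*E)) (J(E) = (E - 310*E)*(E + (18 + E*(-4))/(2*((E*(-4))))) = (-309*E)*(E + (18 - 4*E)/(2*((-4*E)))) = (-309*E)*(E + (-1/(4*E))*(18 - 4*E)/2) = (-309*E)*(E - (18 - 4*E)/(8*E)) = -309*E*(E - (18 - 4*E)/(8*E)))
90793/J(-262) = 90793/(2781/4 - 309*(-262)² - 309/2*(-262)) = 90793/(2781/4 - 309*68644 + 40479) = 90793/(2781/4 - 21210996 + 40479) = 90793/(-84679287/4) = 90793*(-4/84679287) = -363172/84679287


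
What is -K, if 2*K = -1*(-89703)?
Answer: -89703/2 ≈ -44852.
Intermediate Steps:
K = 89703/2 (K = (-1*(-89703))/2 = (½)*89703 = 89703/2 ≈ 44852.)
-K = -1*89703/2 = -89703/2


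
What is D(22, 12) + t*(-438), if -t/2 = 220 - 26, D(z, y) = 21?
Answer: 169965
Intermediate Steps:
t = -388 (t = -2*(220 - 26) = -2*194 = -388)
D(22, 12) + t*(-438) = 21 - 388*(-438) = 21 + 169944 = 169965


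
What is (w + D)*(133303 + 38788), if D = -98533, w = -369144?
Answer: -80483002607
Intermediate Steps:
(w + D)*(133303 + 38788) = (-369144 - 98533)*(133303 + 38788) = -467677*172091 = -80483002607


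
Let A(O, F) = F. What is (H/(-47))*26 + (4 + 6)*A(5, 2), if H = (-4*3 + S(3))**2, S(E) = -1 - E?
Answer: -5716/47 ≈ -121.62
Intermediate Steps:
H = 256 (H = (-4*3 + (-1 - 1*3))**2 = (-12 + (-1 - 3))**2 = (-12 - 4)**2 = (-16)**2 = 256)
(H/(-47))*26 + (4 + 6)*A(5, 2) = (256/(-47))*26 + (4 + 6)*2 = (256*(-1/47))*26 + 10*2 = -256/47*26 + 20 = -6656/47 + 20 = -5716/47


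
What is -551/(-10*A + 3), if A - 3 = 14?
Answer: 551/167 ≈ 3.2994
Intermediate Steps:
A = 17 (A = 3 + 14 = 17)
-551/(-10*A + 3) = -551/(-10*17 + 3) = -551/(-170 + 3) = -551/(-167) = -551*(-1/167) = 551/167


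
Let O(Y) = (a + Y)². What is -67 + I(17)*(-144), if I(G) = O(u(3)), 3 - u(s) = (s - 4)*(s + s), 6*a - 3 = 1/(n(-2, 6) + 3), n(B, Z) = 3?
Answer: -118252/9 ≈ -13139.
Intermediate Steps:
a = 19/36 (a = ½ + 1/(6*(3 + 3)) = ½ + (⅙)/6 = ½ + (⅙)*(⅙) = ½ + 1/36 = 19/36 ≈ 0.52778)
u(s) = 3 - 2*s*(-4 + s) (u(s) = 3 - (s - 4)*(s + s) = 3 - (-4 + s)*2*s = 3 - 2*s*(-4 + s))
O(Y) = (19/36 + Y)²
I(G) = 117649/1296 (I(G) = (19 + 36*(3 - 2*3² + 8*3))²/1296 = (19 + 36*(3 - 2*9 + 24))²/1296 = (19 + 36*(3 - 18 + 24))²/1296 = (19 + 36*9)²/1296 = (19 + 324)²/1296 = (1/1296)*343² = (1/1296)*117649 = 117649/1296)
-67 + I(17)*(-144) = -67 + (117649/1296)*(-144) = -67 - 117649/9 = -118252/9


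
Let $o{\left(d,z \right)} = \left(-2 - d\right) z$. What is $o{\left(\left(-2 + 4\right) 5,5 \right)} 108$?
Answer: $-6480$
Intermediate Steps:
$o{\left(d,z \right)} = z \left(-2 - d\right)$
$o{\left(\left(-2 + 4\right) 5,5 \right)} 108 = \left(-1\right) 5 \left(2 + \left(-2 + 4\right) 5\right) 108 = \left(-1\right) 5 \left(2 + 2 \cdot 5\right) 108 = \left(-1\right) 5 \left(2 + 10\right) 108 = \left(-1\right) 5 \cdot 12 \cdot 108 = \left(-60\right) 108 = -6480$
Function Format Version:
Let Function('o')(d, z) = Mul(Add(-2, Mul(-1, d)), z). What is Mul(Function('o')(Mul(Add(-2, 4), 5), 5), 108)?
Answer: -6480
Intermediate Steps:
Function('o')(d, z) = Mul(z, Add(-2, Mul(-1, d)))
Mul(Function('o')(Mul(Add(-2, 4), 5), 5), 108) = Mul(Mul(-1, 5, Add(2, Mul(Add(-2, 4), 5))), 108) = Mul(Mul(-1, 5, Add(2, Mul(2, 5))), 108) = Mul(Mul(-1, 5, Add(2, 10)), 108) = Mul(Mul(-1, 5, 12), 108) = Mul(-60, 108) = -6480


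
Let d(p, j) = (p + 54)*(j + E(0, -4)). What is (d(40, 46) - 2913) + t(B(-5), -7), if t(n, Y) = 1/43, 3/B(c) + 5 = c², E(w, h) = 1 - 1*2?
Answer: 56632/43 ≈ 1317.0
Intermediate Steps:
E(w, h) = -1 (E(w, h) = 1 - 2 = -1)
B(c) = 3/(-5 + c²)
t(n, Y) = 1/43
d(p, j) = (-1 + j)*(54 + p) (d(p, j) = (p + 54)*(j - 1) = (54 + p)*(-1 + j) = (-1 + j)*(54 + p))
(d(40, 46) - 2913) + t(B(-5), -7) = ((-54 - 1*40 + 54*46 + 46*40) - 2913) + 1/43 = ((-54 - 40 + 2484 + 1840) - 2913) + 1/43 = (4230 - 2913) + 1/43 = 1317 + 1/43 = 56632/43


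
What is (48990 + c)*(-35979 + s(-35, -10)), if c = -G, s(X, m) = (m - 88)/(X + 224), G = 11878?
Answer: -36052341064/27 ≈ -1.3353e+9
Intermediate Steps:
s(X, m) = (-88 + m)/(224 + X)
c = -11878 (c = -1*11878 = -11878)
(48990 + c)*(-35979 + s(-35, -10)) = (48990 - 11878)*(-35979 + (-88 - 10)/(224 - 35)) = 37112*(-35979 - 98/189) = 37112*(-35979 + (1/189)*(-98)) = 37112*(-35979 - 14/27) = 37112*(-971447/27) = -36052341064/27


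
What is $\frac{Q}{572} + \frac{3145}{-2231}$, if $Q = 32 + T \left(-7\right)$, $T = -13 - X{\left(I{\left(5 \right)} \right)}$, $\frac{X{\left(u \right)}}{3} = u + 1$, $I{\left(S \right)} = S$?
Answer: $- \frac{1243421}{1276132} \approx -0.97437$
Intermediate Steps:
$X{\left(u \right)} = 3 + 3 u$ ($X{\left(u \right)} = 3 \left(u + 1\right) = 3 \left(1 + u\right) = 3 + 3 u$)
$T = -31$ ($T = -13 - \left(3 + 3 \cdot 5\right) = -13 - \left(3 + 15\right) = -13 - 18 = -31$)
$Q = 249$ ($Q = 32 - -217 = 32 + 217 = 249$)
$\frac{Q}{572} + \frac{3145}{-2231} = \frac{249}{572} + \frac{3145}{-2231} = 249 \cdot \frac{1}{572} + 3145 \left(- \frac{1}{2231}\right) = \frac{249}{572} - \frac{3145}{2231} = - \frac{1243421}{1276132}$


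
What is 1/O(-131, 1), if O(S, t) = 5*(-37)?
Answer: -1/185 ≈ -0.0054054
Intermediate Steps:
O(S, t) = -185
1/O(-131, 1) = 1/(-185) = -1/185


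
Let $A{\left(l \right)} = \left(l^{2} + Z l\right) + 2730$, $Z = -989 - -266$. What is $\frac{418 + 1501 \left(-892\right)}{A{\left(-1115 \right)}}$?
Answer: $- \frac{669237}{1026050} \approx -0.65225$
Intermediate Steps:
$Z = -723$ ($Z = -989 + 266 = -723$)
$A{\left(l \right)} = 2730 + l^{2} - 723 l$ ($A{\left(l \right)} = \left(l^{2} - 723 l\right) + 2730 = 2730 + l^{2} - 723 l$)
$\frac{418 + 1501 \left(-892\right)}{A{\left(-1115 \right)}} = \frac{418 + 1501 \left(-892\right)}{2730 + \left(-1115\right)^{2} - -806145} = \frac{418 - 1338892}{2730 + 1243225 + 806145} = - \frac{1338474}{2052100} = \left(-1338474\right) \frac{1}{2052100} = - \frac{669237}{1026050}$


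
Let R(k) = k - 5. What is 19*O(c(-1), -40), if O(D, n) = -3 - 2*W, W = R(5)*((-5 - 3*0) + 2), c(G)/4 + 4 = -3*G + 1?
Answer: -57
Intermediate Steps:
c(G) = -12 - 12*G (c(G) = -16 + 4*(-3*G + 1) = -16 + 4*(1 - 3*G) = -16 + (4 - 12*G) = -12 - 12*G)
R(k) = -5 + k
W = 0 (W = (-5 + 5)*((-5 - 3*0) + 2) = 0*((-5 + 0) + 2) = 0*(-5 + 2) = 0*(-3) = 0)
O(D, n) = -3 (O(D, n) = -3 - 2*0 = -3 + 0 = -3)
19*O(c(-1), -40) = 19*(-3) = -57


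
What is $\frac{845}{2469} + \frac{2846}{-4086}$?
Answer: $- \frac{595684}{1681389} \approx -0.35428$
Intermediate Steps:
$\frac{845}{2469} + \frac{2846}{-4086} = 845 \cdot \frac{1}{2469} + 2846 \left(- \frac{1}{4086}\right) = \frac{845}{2469} - \frac{1423}{2043} = - \frac{595684}{1681389}$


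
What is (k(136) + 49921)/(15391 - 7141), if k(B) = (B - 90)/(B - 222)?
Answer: 214658/35475 ≈ 6.0510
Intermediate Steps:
k(B) = (-90 + B)/(-222 + B)
(k(136) + 49921)/(15391 - 7141) = ((-90 + 136)/(-222 + 136) + 49921)/(15391 - 7141) = (46/(-86) + 49921)/8250 = (-1/86*46 + 49921)*(1/8250) = (-23/43 + 49921)*(1/8250) = (2146580/43)*(1/8250) = 214658/35475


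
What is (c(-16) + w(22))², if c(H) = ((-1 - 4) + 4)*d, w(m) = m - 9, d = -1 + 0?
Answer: 196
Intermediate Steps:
d = -1
w(m) = -9 + m
c(H) = 1 (c(H) = ((-1 - 4) + 4)*(-1) = (-5 + 4)*(-1) = -1*(-1) = 1)
(c(-16) + w(22))² = (1 + (-9 + 22))² = (1 + 13)² = 14² = 196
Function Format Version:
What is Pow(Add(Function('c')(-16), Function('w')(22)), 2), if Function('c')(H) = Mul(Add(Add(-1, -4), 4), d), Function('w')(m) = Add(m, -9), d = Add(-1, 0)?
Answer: 196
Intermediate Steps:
d = -1
Function('w')(m) = Add(-9, m)
Function('c')(H) = 1 (Function('c')(H) = Mul(Add(Add(-1, -4), 4), -1) = Mul(Add(-5, 4), -1) = Mul(-1, -1) = 1)
Pow(Add(Function('c')(-16), Function('w')(22)), 2) = Pow(Add(1, Add(-9, 22)), 2) = Pow(Add(1, 13), 2) = Pow(14, 2) = 196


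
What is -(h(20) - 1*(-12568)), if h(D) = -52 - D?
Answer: -12496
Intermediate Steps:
-(h(20) - 1*(-12568)) = -((-52 - 1*20) - 1*(-12568)) = -((-52 - 20) + 12568) = -(-72 + 12568) = -1*12496 = -12496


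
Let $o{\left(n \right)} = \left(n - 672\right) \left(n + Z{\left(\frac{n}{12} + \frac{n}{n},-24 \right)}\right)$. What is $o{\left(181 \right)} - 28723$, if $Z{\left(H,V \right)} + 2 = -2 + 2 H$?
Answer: $- \frac{788543}{6} \approx -1.3142 \cdot 10^{5}$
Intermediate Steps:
$Z{\left(H,V \right)} = -4 + 2 H$ ($Z{\left(H,V \right)} = -2 + \left(-2 + 2 H\right) = -4 + 2 H$)
$o{\left(n \right)} = \left(-672 + n\right) \left(-2 + \frac{7 n}{6}\right)$ ($o{\left(n \right)} = \left(n - 672\right) \left(n + \left(-4 + 2 \left(\frac{n}{12} + \frac{n}{n}\right)\right)\right) = \left(-672 + n\right) \left(n + \left(-4 + 2 \left(n \frac{1}{12} + 1\right)\right)\right) = \left(-672 + n\right) \left(n + \left(-4 + 2 \left(\frac{n}{12} + 1\right)\right)\right) = \left(-672 + n\right) \left(n + \left(-4 + 2 \left(1 + \frac{n}{12}\right)\right)\right) = \left(-672 + n\right) \left(n + \left(-4 + \left(2 + \frac{n}{6}\right)\right)\right) = \left(-672 + n\right) \left(n + \left(-2 + \frac{n}{6}\right)\right) = \left(-672 + n\right) \left(-2 + \frac{7 n}{6}\right)$)
$o{\left(181 \right)} - 28723 = \left(1344 - 142266 + \frac{7 \cdot 181^{2}}{6}\right) - 28723 = \left(1344 - 142266 + \frac{7}{6} \cdot 32761\right) - 28723 = \left(1344 - 142266 + \frac{229327}{6}\right) - 28723 = - \frac{616205}{6} - 28723 = - \frac{788543}{6}$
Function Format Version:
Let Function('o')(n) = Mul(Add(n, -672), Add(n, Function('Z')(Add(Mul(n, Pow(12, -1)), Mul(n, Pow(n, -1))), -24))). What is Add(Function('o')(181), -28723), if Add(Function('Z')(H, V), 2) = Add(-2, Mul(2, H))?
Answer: Rational(-788543, 6) ≈ -1.3142e+5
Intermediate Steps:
Function('Z')(H, V) = Add(-4, Mul(2, H)) (Function('Z')(H, V) = Add(-2, Add(-2, Mul(2, H))) = Add(-4, Mul(2, H)))
Function('o')(n) = Mul(Add(-672, n), Add(-2, Mul(Rational(7, 6), n))) (Function('o')(n) = Mul(Add(n, -672), Add(n, Add(-4, Mul(2, Add(Mul(n, Pow(12, -1)), Mul(n, Pow(n, -1))))))) = Mul(Add(-672, n), Add(n, Add(-4, Mul(2, Add(Mul(n, Rational(1, 12)), 1))))) = Mul(Add(-672, n), Add(n, Add(-4, Mul(2, Add(Mul(Rational(1, 12), n), 1))))) = Mul(Add(-672, n), Add(n, Add(-4, Mul(2, Add(1, Mul(Rational(1, 12), n)))))) = Mul(Add(-672, n), Add(n, Add(-4, Add(2, Mul(Rational(1, 6), n))))) = Mul(Add(-672, n), Add(n, Add(-2, Mul(Rational(1, 6), n)))) = Mul(Add(-672, n), Add(-2, Mul(Rational(7, 6), n))))
Add(Function('o')(181), -28723) = Add(Add(1344, Mul(-786, 181), Mul(Rational(7, 6), Pow(181, 2))), -28723) = Add(Add(1344, -142266, Mul(Rational(7, 6), 32761)), -28723) = Add(Add(1344, -142266, Rational(229327, 6)), -28723) = Add(Rational(-616205, 6), -28723) = Rational(-788543, 6)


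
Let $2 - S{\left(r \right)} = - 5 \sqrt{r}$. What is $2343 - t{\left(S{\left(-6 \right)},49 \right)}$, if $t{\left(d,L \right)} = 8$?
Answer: $2335$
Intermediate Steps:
$S{\left(r \right)} = 2 + 5 \sqrt{r}$ ($S{\left(r \right)} = 2 - - 5 \sqrt{r} = 2 + 5 \sqrt{r}$)
$2343 - t{\left(S{\left(-6 \right)},49 \right)} = 2343 - 8 = 2335$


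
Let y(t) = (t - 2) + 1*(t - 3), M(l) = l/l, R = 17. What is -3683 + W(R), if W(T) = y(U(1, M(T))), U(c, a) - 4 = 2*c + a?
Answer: -3674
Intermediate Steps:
M(l) = 1
U(c, a) = 4 + a + 2*c (U(c, a) = 4 + (2*c + a) = 4 + (a + 2*c) = 4 + a + 2*c)
y(t) = -5 + 2*t (y(t) = (-2 + t) + 1*(-3 + t) = (-2 + t) + (-3 + t) = -5 + 2*t)
W(T) = 9 (W(T) = -5 + 2*(4 + 1 + 2*1) = -5 + 2*(4 + 1 + 2) = -5 + 2*7 = -5 + 14 = 9)
-3683 + W(R) = -3683 + 9 = -3674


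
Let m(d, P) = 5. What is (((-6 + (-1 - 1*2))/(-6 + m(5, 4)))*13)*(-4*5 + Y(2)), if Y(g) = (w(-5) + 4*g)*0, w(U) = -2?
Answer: -2340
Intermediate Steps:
Y(g) = 0 (Y(g) = (-2 + 4*g)*0 = 0)
(((-6 + (-1 - 1*2))/(-6 + m(5, 4)))*13)*(-4*5 + Y(2)) = (((-6 + (-1 - 1*2))/(-6 + 5))*13)*(-4*5 + 0) = (((-6 + (-1 - 2))/(-1))*13)*(-20 + 0) = (((-6 - 3)*(-1))*13)*(-20) = (-9*(-1)*13)*(-20) = (9*13)*(-20) = 117*(-20) = -2340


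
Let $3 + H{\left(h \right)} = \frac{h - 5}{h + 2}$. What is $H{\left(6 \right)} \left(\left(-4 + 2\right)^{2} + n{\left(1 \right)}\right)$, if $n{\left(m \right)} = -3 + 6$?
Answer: $- \frac{161}{8} \approx -20.125$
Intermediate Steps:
$n{\left(m \right)} = 3$
$H{\left(h \right)} = -3 + \frac{-5 + h}{2 + h}$ ($H{\left(h \right)} = -3 + \frac{h - 5}{h + 2} = -3 + \frac{-5 + h}{2 + h}$)
$H{\left(6 \right)} \left(\left(-4 + 2\right)^{2} + n{\left(1 \right)}\right) = \frac{-11 - 12}{2 + 6} \left(\left(-4 + 2\right)^{2} + 3\right) = \frac{-11 - 12}{8} \left(\left(-2\right)^{2} + 3\right) = \frac{1}{8} \left(-23\right) \left(4 + 3\right) = \left(- \frac{23}{8}\right) 7 = - \frac{161}{8}$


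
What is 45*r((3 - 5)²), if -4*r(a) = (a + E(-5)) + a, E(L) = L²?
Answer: -1485/4 ≈ -371.25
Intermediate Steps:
r(a) = -25/4 - a/2 (r(a) = -((a + (-5)²) + a)/4 = -((a + 25) + a)/4 = -((25 + a) + a)/4 = -(25 + 2*a)/4 = -25/4 - a/2)
45*r((3 - 5)²) = 45*(-25/4 - (3 - 5)²/2) = 45*(-25/4 - ½*(-2)²) = 45*(-25/4 - ½*4) = 45*(-25/4 - 2) = 45*(-33/4) = -1485/4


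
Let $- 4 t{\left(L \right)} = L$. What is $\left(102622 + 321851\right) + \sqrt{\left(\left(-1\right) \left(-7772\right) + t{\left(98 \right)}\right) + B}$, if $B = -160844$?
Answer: $424473 + \frac{i \sqrt{612386}}{2} \approx 4.2447 \cdot 10^{5} + 391.28 i$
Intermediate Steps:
$t{\left(L \right)} = - \frac{L}{4}$
$\left(102622 + 321851\right) + \sqrt{\left(\left(-1\right) \left(-7772\right) + t{\left(98 \right)}\right) + B} = \left(102622 + 321851\right) + \sqrt{\left(\left(-1\right) \left(-7772\right) - \frac{49}{2}\right) - 160844} = 424473 + \sqrt{\left(7772 - \frac{49}{2}\right) - 160844} = 424473 + \sqrt{\frac{15495}{2} - 160844} = 424473 + \sqrt{- \frac{306193}{2}} = 424473 + \frac{i \sqrt{612386}}{2}$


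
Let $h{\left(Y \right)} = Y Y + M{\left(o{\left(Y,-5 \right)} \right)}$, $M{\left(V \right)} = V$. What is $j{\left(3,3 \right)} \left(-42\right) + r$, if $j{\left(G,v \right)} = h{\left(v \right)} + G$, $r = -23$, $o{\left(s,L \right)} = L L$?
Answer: $-1577$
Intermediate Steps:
$o{\left(s,L \right)} = L^{2}$
$h{\left(Y \right)} = 25 + Y^{2}$ ($h{\left(Y \right)} = Y Y + \left(-5\right)^{2} = Y^{2} + 25 = 25 + Y^{2}$)
$j{\left(G,v \right)} = 25 + G + v^{2}$ ($j{\left(G,v \right)} = \left(25 + v^{2}\right) + G = 25 + G + v^{2}$)
$j{\left(3,3 \right)} \left(-42\right) + r = \left(25 + 3 + 3^{2}\right) \left(-42\right) - 23 = \left(25 + 3 + 9\right) \left(-42\right) - 23 = 37 \left(-42\right) - 23 = -1554 - 23 = -1577$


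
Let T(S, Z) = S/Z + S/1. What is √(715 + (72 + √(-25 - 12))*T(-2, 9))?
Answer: √(4995 - 20*I*√37)/3 ≈ 23.56 - 0.28687*I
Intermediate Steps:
T(S, Z) = S + S/Z (T(S, Z) = S/Z + S*1 = S/Z + S = S + S/Z)
√(715 + (72 + √(-25 - 12))*T(-2, 9)) = √(715 + (72 + √(-25 - 12))*(-2 - 2/9)) = √(715 + (72 + √(-37))*(-2 - 2*⅑)) = √(715 + (72 + I*√37)*(-2 - 2/9)) = √(715 + (72 + I*√37)*(-20/9)) = √(715 + (-160 - 20*I*√37/9)) = √(555 - 20*I*√37/9)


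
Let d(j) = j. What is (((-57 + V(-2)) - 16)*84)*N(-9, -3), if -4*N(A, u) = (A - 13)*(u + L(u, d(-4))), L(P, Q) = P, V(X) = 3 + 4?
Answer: 182952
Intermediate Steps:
V(X) = 7
N(A, u) = -u*(-13 + A)/2 (N(A, u) = -(A - 13)*(u + u)/4 = -(-13 + A)*2*u/4 = -u*(-13 + A)/2)
(((-57 + V(-2)) - 16)*84)*N(-9, -3) = (((-57 + 7) - 16)*84)*((½)*(-3)*(13 - 1*(-9))) = ((-50 - 16)*84)*((½)*(-3)*(13 + 9)) = (-66*84)*((½)*(-3)*22) = -5544*(-33) = 182952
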